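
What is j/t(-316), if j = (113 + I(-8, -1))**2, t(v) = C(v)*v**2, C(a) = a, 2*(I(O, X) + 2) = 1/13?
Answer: -8334769/21330839296 ≈ -0.00039074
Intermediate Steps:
I(O, X) = -51/26 (I(O, X) = -2 + (1/2)/13 = -2 + (1/2)*(1/13) = -2 + 1/26 = -51/26)
t(v) = v**3 (t(v) = v*v**2 = v**3)
j = 8334769/676 (j = (113 - 51/26)**2 = (2887/26)**2 = 8334769/676 ≈ 12330.)
j/t(-316) = 8334769/(676*((-316)**3)) = (8334769/676)/(-31554496) = (8334769/676)*(-1/31554496) = -8334769/21330839296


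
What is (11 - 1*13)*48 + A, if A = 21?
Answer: -75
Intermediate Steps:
(11 - 1*13)*48 + A = (11 - 1*13)*48 + 21 = (11 - 13)*48 + 21 = -2*48 + 21 = -96 + 21 = -75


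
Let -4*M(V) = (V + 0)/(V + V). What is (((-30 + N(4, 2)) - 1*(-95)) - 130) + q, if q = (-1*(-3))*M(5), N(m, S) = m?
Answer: -491/8 ≈ -61.375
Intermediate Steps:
M(V) = -1/8 (M(V) = -(V + 0)/(4*(V + V)) = -V/(4*(2*V)) = -V*1/(2*V)/4 = -1/4*1/2 = -1/8)
q = -3/8 (q = -1*(-3)*(-1/8) = 3*(-1/8) = -3/8 ≈ -0.37500)
(((-30 + N(4, 2)) - 1*(-95)) - 130) + q = (((-30 + 4) - 1*(-95)) - 130) - 3/8 = ((-26 + 95) - 130) - 3/8 = (69 - 130) - 3/8 = -61 - 3/8 = -491/8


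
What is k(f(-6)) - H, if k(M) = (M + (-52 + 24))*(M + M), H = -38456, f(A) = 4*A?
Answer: 40952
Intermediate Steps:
k(M) = 2*M*(-28 + M) (k(M) = (M - 28)*(2*M) = (-28 + M)*(2*M) = 2*M*(-28 + M))
k(f(-6)) - H = 2*(4*(-6))*(-28 + 4*(-6)) - 1*(-38456) = 2*(-24)*(-28 - 24) + 38456 = 2*(-24)*(-52) + 38456 = 2496 + 38456 = 40952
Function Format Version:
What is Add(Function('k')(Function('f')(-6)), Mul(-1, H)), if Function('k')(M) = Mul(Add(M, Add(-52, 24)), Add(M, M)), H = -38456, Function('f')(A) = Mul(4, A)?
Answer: 40952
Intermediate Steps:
Function('k')(M) = Mul(2, M, Add(-28, M)) (Function('k')(M) = Mul(Add(M, -28), Mul(2, M)) = Mul(Add(-28, M), Mul(2, M)) = Mul(2, M, Add(-28, M)))
Add(Function('k')(Function('f')(-6)), Mul(-1, H)) = Add(Mul(2, Mul(4, -6), Add(-28, Mul(4, -6))), Mul(-1, -38456)) = Add(Mul(2, -24, Add(-28, -24)), 38456) = Add(Mul(2, -24, -52), 38456) = Add(2496, 38456) = 40952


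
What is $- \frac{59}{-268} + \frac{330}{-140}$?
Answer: $- \frac{4009}{1876} \approx -2.137$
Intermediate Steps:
$- \frac{59}{-268} + \frac{330}{-140} = \left(-59\right) \left(- \frac{1}{268}\right) + 330 \left(- \frac{1}{140}\right) = \frac{59}{268} - \frac{33}{14} = - \frac{4009}{1876}$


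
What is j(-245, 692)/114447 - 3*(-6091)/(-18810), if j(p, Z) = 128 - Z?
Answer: -233544319/239194230 ≈ -0.97638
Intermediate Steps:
j(-245, 692)/114447 - 3*(-6091)/(-18810) = (128 - 1*692)/114447 - 3*(-6091)/(-18810) = (128 - 692)*(1/114447) + 18273*(-1/18810) = -564*1/114447 - 6091/6270 = -188/38149 - 6091/6270 = -233544319/239194230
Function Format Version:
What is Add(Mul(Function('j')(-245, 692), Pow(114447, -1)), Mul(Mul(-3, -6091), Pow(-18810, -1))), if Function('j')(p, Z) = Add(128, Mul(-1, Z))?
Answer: Rational(-233544319, 239194230) ≈ -0.97638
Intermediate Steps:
Add(Mul(Function('j')(-245, 692), Pow(114447, -1)), Mul(Mul(-3, -6091), Pow(-18810, -1))) = Add(Mul(Add(128, Mul(-1, 692)), Pow(114447, -1)), Mul(Mul(-3, -6091), Pow(-18810, -1))) = Add(Mul(Add(128, -692), Rational(1, 114447)), Mul(18273, Rational(-1, 18810))) = Add(Mul(-564, Rational(1, 114447)), Rational(-6091, 6270)) = Add(Rational(-188, 38149), Rational(-6091, 6270)) = Rational(-233544319, 239194230)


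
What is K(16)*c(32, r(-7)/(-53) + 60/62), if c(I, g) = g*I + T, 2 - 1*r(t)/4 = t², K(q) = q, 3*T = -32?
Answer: 10552832/4929 ≈ 2141.0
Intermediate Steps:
T = -32/3 (T = (⅓)*(-32) = -32/3 ≈ -10.667)
r(t) = 8 - 4*t²
c(I, g) = -32/3 + I*g (c(I, g) = g*I - 32/3 = I*g - 32/3 = -32/3 + I*g)
K(16)*c(32, r(-7)/(-53) + 60/62) = 16*(-32/3 + 32*((8 - 4*(-7)²)/(-53) + 60/62)) = 16*(-32/3 + 32*((8 - 4*49)*(-1/53) + 60*(1/62))) = 16*(-32/3 + 32*((8 - 196)*(-1/53) + 30/31)) = 16*(-32/3 + 32*(-188*(-1/53) + 30/31)) = 16*(-32/3 + 32*(188/53 + 30/31)) = 16*(-32/3 + 32*(7418/1643)) = 16*(-32/3 + 237376/1643) = 16*(659552/4929) = 10552832/4929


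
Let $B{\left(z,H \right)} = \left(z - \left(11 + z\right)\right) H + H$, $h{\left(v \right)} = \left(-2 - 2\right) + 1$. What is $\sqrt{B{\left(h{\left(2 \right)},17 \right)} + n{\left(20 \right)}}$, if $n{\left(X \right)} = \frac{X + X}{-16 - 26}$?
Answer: $\frac{i \sqrt{75390}}{21} \approx 13.075 i$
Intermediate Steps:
$h{\left(v \right)} = -3$ ($h{\left(v \right)} = -4 + 1 = -3$)
$B{\left(z,H \right)} = - 10 H$ ($B{\left(z,H \right)} = \left(z - \left(11 + z\right)\right) H + H = - 11 H + H = - 10 H$)
$n{\left(X \right)} = - \frac{X}{21}$ ($n{\left(X \right)} = \frac{2 X}{-42} = 2 X \left(- \frac{1}{42}\right) = - \frac{X}{21}$)
$\sqrt{B{\left(h{\left(2 \right)},17 \right)} + n{\left(20 \right)}} = \sqrt{\left(-10\right) 17 - \frac{20}{21}} = \sqrt{-170 - \frac{20}{21}} = \sqrt{- \frac{3590}{21}} = \frac{i \sqrt{75390}}{21}$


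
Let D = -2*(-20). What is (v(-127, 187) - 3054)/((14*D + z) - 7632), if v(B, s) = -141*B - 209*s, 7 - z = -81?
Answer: 12115/3492 ≈ 3.4694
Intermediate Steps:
z = 88 (z = 7 - 1*(-81) = 7 + 81 = 88)
D = 40
v(B, s) = -209*s - 141*B
(v(-127, 187) - 3054)/((14*D + z) - 7632) = ((-209*187 - 141*(-127)) - 3054)/((14*40 + 88) - 7632) = ((-39083 + 17907) - 3054)/((560 + 88) - 7632) = (-21176 - 3054)/(648 - 7632) = -24230/(-6984) = -24230*(-1/6984) = 12115/3492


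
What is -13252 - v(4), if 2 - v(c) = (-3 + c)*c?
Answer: -13250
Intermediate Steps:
v(c) = 2 - c*(-3 + c) (v(c) = 2 - (-3 + c)*c = 2 - c*(-3 + c))
-13252 - v(4) = -13252 - (2 - 1*4² + 3*4) = -13252 - (2 - 1*16 + 12) = -13252 - (2 - 16 + 12) = -13252 - 1*(-2) = -13252 + 2 = -13250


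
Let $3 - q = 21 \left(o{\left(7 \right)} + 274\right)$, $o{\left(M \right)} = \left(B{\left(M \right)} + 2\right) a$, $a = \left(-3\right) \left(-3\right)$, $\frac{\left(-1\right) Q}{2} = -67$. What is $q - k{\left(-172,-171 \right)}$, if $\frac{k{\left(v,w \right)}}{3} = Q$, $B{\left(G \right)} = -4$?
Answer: $-5775$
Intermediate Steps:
$Q = 134$ ($Q = \left(-2\right) \left(-67\right) = 134$)
$a = 9$
$o{\left(M \right)} = -18$ ($o{\left(M \right)} = \left(-4 + 2\right) 9 = \left(-2\right) 9 = -18$)
$k{\left(v,w \right)} = 402$ ($k{\left(v,w \right)} = 3 \cdot 134 = 402$)
$q = -5373$ ($q = 3 - 21 \left(-18 + 274\right) = 3 - 21 \cdot 256 = 3 - 5376 = -5373$)
$q - k{\left(-172,-171 \right)} = -5373 - 402 = -5775$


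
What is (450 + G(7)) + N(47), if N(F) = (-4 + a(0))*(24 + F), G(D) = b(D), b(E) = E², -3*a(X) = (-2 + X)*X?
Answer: 215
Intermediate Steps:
a(X) = -X*(-2 + X)/3 (a(X) = -(-2 + X)*X/3 = -X*(-2 + X)/3)
G(D) = D²
N(F) = -96 - 4*F (N(F) = (-4 + (⅓)*0*(2 - 1*0))*(24 + F) = (-4 + (⅓)*0*(2 + 0))*(24 + F) = (-4 + (⅓)*0*2)*(24 + F) = (-4 + 0)*(24 + F) = -4*(24 + F) = -96 - 4*F)
(450 + G(7)) + N(47) = (450 + 7²) + (-96 - 4*47) = (450 + 49) + (-96 - 188) = 499 - 284 = 215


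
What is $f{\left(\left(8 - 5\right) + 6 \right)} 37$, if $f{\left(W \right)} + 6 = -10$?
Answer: $-592$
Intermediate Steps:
$f{\left(W \right)} = -16$ ($f{\left(W \right)} = -6 - 10 = -16$)
$f{\left(\left(8 - 5\right) + 6 \right)} 37 = \left(-16\right) 37 = -592$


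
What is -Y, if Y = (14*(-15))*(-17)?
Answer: -3570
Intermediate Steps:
Y = 3570 (Y = -210*(-17) = 3570)
-Y = -1*3570 = -3570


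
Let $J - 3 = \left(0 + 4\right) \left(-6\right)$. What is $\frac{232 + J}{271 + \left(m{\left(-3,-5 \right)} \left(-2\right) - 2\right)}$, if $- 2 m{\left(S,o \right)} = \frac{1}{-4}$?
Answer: $\frac{844}{1075} \approx 0.78512$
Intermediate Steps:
$m{\left(S,o \right)} = \frac{1}{8}$ ($m{\left(S,o \right)} = - \frac{1}{2 \left(-4\right)} = \left(- \frac{1}{2}\right) \left(- \frac{1}{4}\right) = \frac{1}{8}$)
$J = -21$ ($J = 3 + \left(0 + 4\right) \left(-6\right) = 3 + 4 \left(-6\right) = 3 - 24 = -21$)
$\frac{232 + J}{271 + \left(m{\left(-3,-5 \right)} \left(-2\right) - 2\right)} = \frac{232 - 21}{271 + \left(\frac{1}{8} \left(-2\right) - 2\right)} = \frac{211}{271 - \frac{9}{4}} = \frac{211}{\frac{1075}{4}} = 211 \cdot \frac{4}{1075} = \frac{844}{1075}$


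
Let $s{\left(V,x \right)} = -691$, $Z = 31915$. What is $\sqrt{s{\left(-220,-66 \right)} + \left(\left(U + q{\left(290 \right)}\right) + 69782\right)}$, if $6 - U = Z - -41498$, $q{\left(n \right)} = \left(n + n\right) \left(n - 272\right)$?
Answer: $2 \sqrt{1531} \approx 78.256$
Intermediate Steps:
$q{\left(n \right)} = 2 n \left(-272 + n\right)$
$U = -73407$ ($U = 6 - \left(31915 - -41498\right) = 6 - \left(31915 + 41498\right) = 6 - 73413 = -73407$)
$\sqrt{s{\left(-220,-66 \right)} + \left(\left(U + q{\left(290 \right)}\right) + 69782\right)} = \sqrt{-691 + \left(\left(-73407 + 2 \cdot 290 \left(-272 + 290\right)\right) + 69782\right)} = \sqrt{-691 + \left(\left(-73407 + 2 \cdot 290 \cdot 18\right) + 69782\right)} = \sqrt{-691 + \left(\left(-73407 + 10440\right) + 69782\right)} = \sqrt{-691 + \left(-62967 + 69782\right)} = \sqrt{-691 + 6815} = \sqrt{6124} = 2 \sqrt{1531}$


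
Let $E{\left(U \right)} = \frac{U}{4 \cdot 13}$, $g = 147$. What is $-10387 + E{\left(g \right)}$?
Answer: $- \frac{539977}{52} \approx -10384.0$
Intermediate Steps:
$E{\left(U \right)} = \frac{U}{52}$
$-10387 + E{\left(g \right)} = -10387 + \frac{1}{52} \cdot 147 = -10387 + \frac{147}{52} = - \frac{539977}{52}$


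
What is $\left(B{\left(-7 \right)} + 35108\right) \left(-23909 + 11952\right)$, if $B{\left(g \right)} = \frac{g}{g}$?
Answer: $-419798313$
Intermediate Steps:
$B{\left(g \right)} = 1$
$\left(B{\left(-7 \right)} + 35108\right) \left(-23909 + 11952\right) = \left(1 + 35108\right) \left(-23909 + 11952\right) = 35109 \left(-11957\right) = -419798313$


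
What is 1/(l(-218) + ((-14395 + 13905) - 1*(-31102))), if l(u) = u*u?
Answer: 1/78136 ≈ 1.2798e-5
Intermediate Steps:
l(u) = u**2
1/(l(-218) + ((-14395 + 13905) - 1*(-31102))) = 1/((-218)**2 + ((-14395 + 13905) - 1*(-31102))) = 1/(47524 + (-490 + 31102)) = 1/(47524 + 30612) = 1/78136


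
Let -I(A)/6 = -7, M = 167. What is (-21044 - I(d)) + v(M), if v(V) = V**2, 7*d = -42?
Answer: 6803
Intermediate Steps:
d = -6 (d = (1/7)*(-42) = -6)
I(A) = 42 (I(A) = -6*(-7) = 42)
(-21044 - I(d)) + v(M) = (-21044 - 1*42) + 167**2 = (-21044 - 42) + 27889 = -21086 + 27889 = 6803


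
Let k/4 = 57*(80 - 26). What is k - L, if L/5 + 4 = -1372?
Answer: 19192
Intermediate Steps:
L = -6880 (L = -20 + 5*(-1372) = -20 - 6860 = -6880)
k = 12312 (k = 4*(57*(80 - 26)) = 4*(57*54) = 4*3078 = 12312)
k - L = 12312 - 1*(-6880) = 12312 + 6880 = 19192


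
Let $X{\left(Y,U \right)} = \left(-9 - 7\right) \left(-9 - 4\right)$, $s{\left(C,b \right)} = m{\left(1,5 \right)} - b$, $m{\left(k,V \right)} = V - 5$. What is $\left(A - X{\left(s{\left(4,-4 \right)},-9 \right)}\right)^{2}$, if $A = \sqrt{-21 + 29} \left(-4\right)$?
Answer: $43392 + 3328 \sqrt{2} \approx 48099.0$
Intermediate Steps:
$m{\left(k,V \right)} = -5 + V$
$s{\left(C,b \right)} = - b$ ($s{\left(C,b \right)} = \left(-5 + 5\right) - b = 0 - b = - b$)
$X{\left(Y,U \right)} = 208$ ($X{\left(Y,U \right)} = \left(-16\right) \left(-13\right) = 208$)
$A = - 8 \sqrt{2}$ ($A = \sqrt{8} \left(-4\right) = 2 \sqrt{2} \left(-4\right) = - 8 \sqrt{2} \approx -11.314$)
$\left(A - X{\left(s{\left(4,-4 \right)},-9 \right)}\right)^{2} = \left(- 8 \sqrt{2} - 208\right)^{2} = \left(-208 - 8 \sqrt{2}\right)^{2}$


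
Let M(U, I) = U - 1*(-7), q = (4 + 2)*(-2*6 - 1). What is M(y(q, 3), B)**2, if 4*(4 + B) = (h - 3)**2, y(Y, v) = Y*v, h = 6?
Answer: 51529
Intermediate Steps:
q = -78 (q = 6*(-12 - 1) = 6*(-13) = -78)
B = -7/4 (B = -4 + (6 - 3)**2/4 = -4 + (1/4)*3**2 = -4 + (1/4)*9 = -4 + 9/4 = -7/4 ≈ -1.7500)
M(U, I) = 7 + U (M(U, I) = U + 7 = 7 + U)
M(y(q, 3), B)**2 = (7 - 78*3)**2 = (7 - 234)**2 = (-227)**2 = 51529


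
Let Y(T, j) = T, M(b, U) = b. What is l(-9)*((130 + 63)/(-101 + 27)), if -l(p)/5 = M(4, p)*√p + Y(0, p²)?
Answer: 5790*I/37 ≈ 156.49*I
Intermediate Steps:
l(p) = -20*√p (l(p) = -5*(4*√p + 0) = -20*√p)
l(-9)*((130 + 63)/(-101 + 27)) = (-60*I)*((130 + 63)/(-101 + 27)) = (-60*I)*(193/(-74)) = (-60*I)*(193*(-1/74)) = -60*I*(-193/74) = 5790*I/37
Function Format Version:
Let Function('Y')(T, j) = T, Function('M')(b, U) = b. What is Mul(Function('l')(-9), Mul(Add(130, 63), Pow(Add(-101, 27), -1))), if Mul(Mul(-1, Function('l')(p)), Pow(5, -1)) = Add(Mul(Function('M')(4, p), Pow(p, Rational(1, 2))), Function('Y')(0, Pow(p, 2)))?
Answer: Mul(Rational(5790, 37), I) ≈ Mul(156.49, I)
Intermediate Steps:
Function('l')(p) = Mul(-20, Pow(p, Rational(1, 2))) (Function('l')(p) = Mul(-5, Add(Mul(4, Pow(p, Rational(1, 2))), 0)) = Mul(-5, Mul(4, Pow(p, Rational(1, 2)))) = Mul(-20, Pow(p, Rational(1, 2))))
Mul(Function('l')(-9), Mul(Add(130, 63), Pow(Add(-101, 27), -1))) = Mul(Mul(-20, Pow(-9, Rational(1, 2))), Mul(Add(130, 63), Pow(Add(-101, 27), -1))) = Mul(Mul(-20, Mul(3, I)), Mul(193, Pow(-74, -1))) = Mul(Mul(-60, I), Mul(193, Rational(-1, 74))) = Mul(Mul(-60, I), Rational(-193, 74)) = Mul(Rational(5790, 37), I)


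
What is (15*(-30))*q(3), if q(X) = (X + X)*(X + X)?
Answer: -16200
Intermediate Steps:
q(X) = 4*X**2 (q(X) = (2*X)*(2*X) = 4*X**2)
(15*(-30))*q(3) = (15*(-30))*(4*3**2) = -1800*9 = -450*36 = -16200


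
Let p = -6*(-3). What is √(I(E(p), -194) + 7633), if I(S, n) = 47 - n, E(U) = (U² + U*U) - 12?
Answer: √7874 ≈ 88.736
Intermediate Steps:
p = 18
E(U) = -12 + 2*U² (E(U) = (U² + U²) - 12 = 2*U² - 12 = -12 + 2*U²)
√(I(E(p), -194) + 7633) = √((47 - 1*(-194)) + 7633) = √((47 + 194) + 7633) = √(241 + 7633) = √7874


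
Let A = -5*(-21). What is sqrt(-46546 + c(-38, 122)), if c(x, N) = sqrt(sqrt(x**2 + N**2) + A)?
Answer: sqrt(-46546 + sqrt(105 + 2*sqrt(4082))) ≈ 215.71*I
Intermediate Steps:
A = 105
c(x, N) = sqrt(105 + sqrt(N**2 + x**2)) (c(x, N) = sqrt(sqrt(x**2 + N**2) + 105) = sqrt(sqrt(N**2 + x**2) + 105) = sqrt(105 + sqrt(N**2 + x**2)))
sqrt(-46546 + c(-38, 122)) = sqrt(-46546 + sqrt(105 + sqrt(122**2 + (-38)**2))) = sqrt(-46546 + sqrt(105 + sqrt(14884 + 1444))) = sqrt(-46546 + sqrt(105 + sqrt(16328))) = sqrt(-46546 + sqrt(105 + 2*sqrt(4082)))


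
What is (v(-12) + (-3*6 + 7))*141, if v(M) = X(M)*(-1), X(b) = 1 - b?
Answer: -3384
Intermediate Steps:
v(M) = -1 + M (v(M) = (1 - M)*(-1) = -1 + M)
(v(-12) + (-3*6 + 7))*141 = ((-1 - 12) + (-3*6 + 7))*141 = (-13 + (-18 + 7))*141 = (-13 - 11)*141 = -24*141 = -3384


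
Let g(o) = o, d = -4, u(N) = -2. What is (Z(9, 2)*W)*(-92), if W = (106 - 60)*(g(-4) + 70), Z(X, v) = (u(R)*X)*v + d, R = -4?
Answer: 11172480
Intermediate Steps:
Z(X, v) = -4 - 2*X*v (Z(X, v) = (-2*X)*v - 4 = -2*X*v - 4 = -4 - 2*X*v)
W = 3036 (W = (106 - 60)*(-4 + 70) = 46*66 = 3036)
(Z(9, 2)*W)*(-92) = ((-4 - 2*9*2)*3036)*(-92) = ((-4 - 36)*3036)*(-92) = -40*3036*(-92) = -121440*(-92) = 11172480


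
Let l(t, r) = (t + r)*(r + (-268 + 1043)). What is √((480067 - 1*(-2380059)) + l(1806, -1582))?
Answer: √2679358 ≈ 1636.9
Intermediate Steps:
l(t, r) = (775 + r)*(r + t) (l(t, r) = (r + t)*(r + 775) = (r + t)*(775 + r) = (775 + r)*(r + t))
√((480067 - 1*(-2380059)) + l(1806, -1582)) = √((480067 - 1*(-2380059)) + ((-1582)² + 775*(-1582) + 775*1806 - 1582*1806)) = √((480067 + 2380059) + (2502724 - 1226050 + 1399650 - 2857092)) = √(2860126 - 180768) = √2679358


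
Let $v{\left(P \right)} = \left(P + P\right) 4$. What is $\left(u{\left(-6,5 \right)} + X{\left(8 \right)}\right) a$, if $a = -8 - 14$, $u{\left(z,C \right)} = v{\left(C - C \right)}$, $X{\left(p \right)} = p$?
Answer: $-176$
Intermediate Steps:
$v{\left(P \right)} = 8 P$ ($v{\left(P \right)} = 2 P 4 = 8 P$)
$u{\left(z,C \right)} = 0$ ($u{\left(z,C \right)} = 8 \left(C - C\right) = 8 \cdot 0 = 0$)
$a = -22$
$\left(u{\left(-6,5 \right)} + X{\left(8 \right)}\right) a = \left(0 + 8\right) \left(-22\right) = 8 \left(-22\right) = -176$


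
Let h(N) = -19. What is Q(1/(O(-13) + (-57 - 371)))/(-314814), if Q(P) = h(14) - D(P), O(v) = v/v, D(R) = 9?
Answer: 14/157407 ≈ 8.8941e-5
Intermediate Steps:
O(v) = 1
Q(P) = -28 (Q(P) = -19 - 1*9 = -19 - 9 = -28)
Q(1/(O(-13) + (-57 - 371)))/(-314814) = -28/(-314814) = -28*(-1/314814) = 14/157407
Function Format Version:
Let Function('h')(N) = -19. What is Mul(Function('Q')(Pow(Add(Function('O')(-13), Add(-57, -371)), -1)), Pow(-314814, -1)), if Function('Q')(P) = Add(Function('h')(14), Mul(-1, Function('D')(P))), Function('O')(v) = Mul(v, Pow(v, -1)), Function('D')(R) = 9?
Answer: Rational(14, 157407) ≈ 8.8941e-5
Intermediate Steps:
Function('O')(v) = 1
Function('Q')(P) = -28 (Function('Q')(P) = Add(-19, Mul(-1, 9)) = Add(-19, -9) = -28)
Mul(Function('Q')(Pow(Add(Function('O')(-13), Add(-57, -371)), -1)), Pow(-314814, -1)) = Mul(-28, Pow(-314814, -1)) = Mul(-28, Rational(-1, 314814)) = Rational(14, 157407)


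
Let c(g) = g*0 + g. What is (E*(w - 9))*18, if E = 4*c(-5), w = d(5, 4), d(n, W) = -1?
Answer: 3600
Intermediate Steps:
c(g) = g (c(g) = 0 + g = g)
w = -1
E = -20 (E = 4*(-5) = -20)
(E*(w - 9))*18 = -20*(-1 - 9)*18 = -20*(-10)*18 = 200*18 = 3600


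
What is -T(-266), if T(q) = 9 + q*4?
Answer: 1055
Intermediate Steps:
T(q) = 9 + 4*q
-T(-266) = -(9 + 4*(-266)) = -(9 - 1064) = -1*(-1055) = 1055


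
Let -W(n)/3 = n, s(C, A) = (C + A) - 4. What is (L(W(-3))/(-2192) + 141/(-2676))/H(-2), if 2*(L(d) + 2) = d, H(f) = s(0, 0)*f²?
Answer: 52627/15642112 ≈ 0.0033644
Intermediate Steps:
s(C, A) = -4 + A + C (s(C, A) = (A + C) - 4 = -4 + A + C)
W(n) = -3*n
H(f) = -4*f² (H(f) = (-4 + 0 + 0)*f² = -4*f²)
L(d) = -2 + d/2
(L(W(-3))/(-2192) + 141/(-2676))/H(-2) = ((-2 + (-3*(-3))/2)/(-2192) + 141/(-2676))/((-4*(-2)²)) = ((-2 + (½)*9)*(-1/2192) + 141*(-1/2676))/((-4*4)) = ((-2 + 9/2)*(-1/2192) - 47/892)/(-16) = ((5/2)*(-1/2192) - 47/892)*(-1/16) = (-5/4384 - 47/892)*(-1/16) = -52627/977632*(-1/16) = 52627/15642112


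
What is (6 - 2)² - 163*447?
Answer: -72845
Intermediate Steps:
(6 - 2)² - 163*447 = 4² - 72861 = 16 - 72861 = -72845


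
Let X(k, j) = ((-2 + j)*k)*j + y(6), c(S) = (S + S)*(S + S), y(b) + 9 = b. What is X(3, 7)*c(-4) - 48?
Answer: 6480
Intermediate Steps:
y(b) = -9 + b
c(S) = 4*S² (c(S) = (2*S)*(2*S) = 4*S²)
X(k, j) = -3 + j*k*(-2 + j) (X(k, j) = ((-2 + j)*k)*j + (-9 + 6) = (k*(-2 + j))*j - 3 = j*k*(-2 + j) - 3 = -3 + j*k*(-2 + j))
X(3, 7)*c(-4) - 48 = (-3 + 3*7² - 2*7*3)*(4*(-4)²) - 48 = (-3 + 3*49 - 42)*(4*16) - 48 = (-3 + 147 - 42)*64 - 48 = 102*64 - 48 = 6528 - 48 = 6480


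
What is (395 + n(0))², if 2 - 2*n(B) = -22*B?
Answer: 156816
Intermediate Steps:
n(B) = 1 + 11*B (n(B) = 1 - (-11)*B = 1 + 11*B)
(395 + n(0))² = (395 + (1 + 11*0))² = (395 + (1 + 0))² = (395 + 1)² = 396² = 156816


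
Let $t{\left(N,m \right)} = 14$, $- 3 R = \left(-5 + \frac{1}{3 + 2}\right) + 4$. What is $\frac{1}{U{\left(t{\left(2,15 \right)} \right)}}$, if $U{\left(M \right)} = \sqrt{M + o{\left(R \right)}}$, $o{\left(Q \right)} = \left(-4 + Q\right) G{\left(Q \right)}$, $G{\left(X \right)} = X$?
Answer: $\frac{15 \sqrt{2926}}{2926} \approx 0.2773$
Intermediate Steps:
$R = \frac{4}{15}$ ($R = - \frac{\left(-5 + \frac{1}{3 + 2}\right) + 4}{3} = - \frac{\left(-5 + \frac{1}{5}\right) + 4}{3} = - \frac{- \frac{24}{5} + 4}{3} = \left(- \frac{1}{3}\right) \left(- \frac{4}{5}\right) = \frac{4}{15} \approx 0.26667$)
$o{\left(Q \right)} = Q \left(-4 + Q\right)$ ($o{\left(Q \right)} = \left(-4 + Q\right) Q = Q \left(-4 + Q\right)$)
$U{\left(M \right)} = \sqrt{- \frac{224}{225} + M}$ ($U{\left(M \right)} = \sqrt{M + \frac{4 \left(-4 + \frac{4}{15}\right)}{15}} = \sqrt{M + \frac{4}{15} \left(- \frac{56}{15}\right)} = \sqrt{M - \frac{224}{225}} = \sqrt{- \frac{224}{225} + M}$)
$\frac{1}{U{\left(t{\left(2,15 \right)} \right)}} = \frac{1}{\frac{1}{15} \sqrt{-224 + 225 \cdot 14}} = \frac{1}{\frac{1}{15} \sqrt{-224 + 3150}} = \frac{1}{\frac{1}{15} \sqrt{2926}} = \frac{15 \sqrt{2926}}{2926}$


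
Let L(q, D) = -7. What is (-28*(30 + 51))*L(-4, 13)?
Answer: 15876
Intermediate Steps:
(-28*(30 + 51))*L(-4, 13) = -28*(30 + 51)*(-7) = -28*81*(-7) = -2268*(-7) = 15876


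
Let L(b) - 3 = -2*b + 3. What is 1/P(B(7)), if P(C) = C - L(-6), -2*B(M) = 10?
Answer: -1/23 ≈ -0.043478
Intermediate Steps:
L(b) = 6 - 2*b (L(b) = 3 + (-2*b + 3) = 3 + (3 - 2*b) = 6 - 2*b)
B(M) = -5 (B(M) = -½*10 = -5)
P(C) = -18 + C (P(C) = C - (6 - 2*(-6)) = C - (6 + 12) = C - 1*18 = C - 18 = -18 + C)
1/P(B(7)) = 1/(-18 - 5) = 1/(-23) = -1/23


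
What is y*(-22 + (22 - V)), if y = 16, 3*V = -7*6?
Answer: 224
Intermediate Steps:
V = -14 (V = (-7*6)/3 = (1/3)*(-42) = -14)
y*(-22 + (22 - V)) = 16*(-22 + (22 - 1*(-14))) = 16*(-22 + (22 + 14)) = 16*(-22 + 36) = 16*14 = 224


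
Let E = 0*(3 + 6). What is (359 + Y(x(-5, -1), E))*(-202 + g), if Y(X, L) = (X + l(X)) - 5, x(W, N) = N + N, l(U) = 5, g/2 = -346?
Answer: -319158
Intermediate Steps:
g = -692 (g = 2*(-346) = -692)
E = 0 (E = 0*9 = 0)
x(W, N) = 2*N
Y(X, L) = X (Y(X, L) = (X + 5) - 5 = (5 + X) - 5 = X)
(359 + Y(x(-5, -1), E))*(-202 + g) = (359 + 2*(-1))*(-202 - 692) = (359 - 2)*(-894) = 357*(-894) = -319158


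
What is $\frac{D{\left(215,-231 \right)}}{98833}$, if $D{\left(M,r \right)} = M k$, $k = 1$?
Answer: $\frac{215}{98833} \approx 0.0021754$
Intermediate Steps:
$D{\left(M,r \right)} = M$ ($D{\left(M,r \right)} = M 1 = M$)
$\frac{D{\left(215,-231 \right)}}{98833} = \frac{215}{98833}$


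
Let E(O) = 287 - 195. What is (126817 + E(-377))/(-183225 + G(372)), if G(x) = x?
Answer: -14101/20317 ≈ -0.69405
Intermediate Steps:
E(O) = 92
(126817 + E(-377))/(-183225 + G(372)) = (126817 + 92)/(-183225 + 372) = 126909/(-182853) = 126909*(-1/182853) = -14101/20317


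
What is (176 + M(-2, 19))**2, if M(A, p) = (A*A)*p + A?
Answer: 62500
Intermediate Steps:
M(A, p) = A + p*A**2 (M(A, p) = A**2*p + A = p*A**2 + A = A + p*A**2)
(176 + M(-2, 19))**2 = (176 - 2*(1 - 2*19))**2 = (176 - 2*(1 - 38))**2 = (176 - 2*(-37))**2 = (176 + 74)**2 = 250**2 = 62500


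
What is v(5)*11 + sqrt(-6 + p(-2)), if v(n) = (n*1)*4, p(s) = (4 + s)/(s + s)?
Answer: 220 + I*sqrt(26)/2 ≈ 220.0 + 2.5495*I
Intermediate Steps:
p(s) = (4 + s)/(2*s) (p(s) = (4 + s)/((2*s)) = (4 + s)*(1/(2*s)) = (4 + s)/(2*s))
v(n) = 4*n (v(n) = n*4 = 4*n)
v(5)*11 + sqrt(-6 + p(-2)) = (4*5)*11 + sqrt(-6 + (1/2)*(4 - 2)/(-2)) = 20*11 + sqrt(-6 + (1/2)*(-1/2)*2) = 220 + sqrt(-6 - 1/2) = 220 + sqrt(-13/2) = 220 + I*sqrt(26)/2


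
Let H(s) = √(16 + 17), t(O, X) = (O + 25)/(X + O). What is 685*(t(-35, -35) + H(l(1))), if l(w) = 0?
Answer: 685/7 + 685*√33 ≈ 4032.9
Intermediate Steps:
t(O, X) = (25 + O)/(O + X)
H(s) = √33
685*(t(-35, -35) + H(l(1))) = 685*((25 - 35)/(-35 - 35) + √33) = 685*(-10/(-70) + √33) = 685*(-1/70*(-10) + √33) = 685*(⅐ + √33) = 685/7 + 685*√33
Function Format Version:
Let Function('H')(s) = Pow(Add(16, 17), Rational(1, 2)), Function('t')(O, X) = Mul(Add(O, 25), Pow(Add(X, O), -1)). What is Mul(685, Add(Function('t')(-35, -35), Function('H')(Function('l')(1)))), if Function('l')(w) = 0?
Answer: Add(Rational(685, 7), Mul(685, Pow(33, Rational(1, 2)))) ≈ 4032.9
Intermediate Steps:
Function('t')(O, X) = Mul(Pow(Add(O, X), -1), Add(25, O)) (Function('t')(O, X) = Mul(Add(25, O), Pow(Add(O, X), -1)) = Mul(Pow(Add(O, X), -1), Add(25, O)))
Function('H')(s) = Pow(33, Rational(1, 2))
Mul(685, Add(Function('t')(-35, -35), Function('H')(Function('l')(1)))) = Mul(685, Add(Mul(Pow(Add(-35, -35), -1), Add(25, -35)), Pow(33, Rational(1, 2)))) = Mul(685, Add(Mul(Pow(-70, -1), -10), Pow(33, Rational(1, 2)))) = Mul(685, Add(Mul(Rational(-1, 70), -10), Pow(33, Rational(1, 2)))) = Mul(685, Add(Rational(1, 7), Pow(33, Rational(1, 2)))) = Add(Rational(685, 7), Mul(685, Pow(33, Rational(1, 2))))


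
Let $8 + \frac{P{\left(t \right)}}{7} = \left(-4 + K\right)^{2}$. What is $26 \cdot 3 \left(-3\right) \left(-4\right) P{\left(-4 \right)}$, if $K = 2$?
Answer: $-26208$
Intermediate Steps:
$P{\left(t \right)} = -28$ ($P{\left(t \right)} = -56 + 7 \left(-4 + 2\right)^{2} = -56 + 7 \left(-2\right)^{2} = -56 + 7 \cdot 4 = -56 + 28 = -28$)
$26 \cdot 3 \left(-3\right) \left(-4\right) P{\left(-4 \right)} = 26 \cdot 3 \left(-3\right) \left(-4\right) \left(-28\right) = 26 \left(\left(-9\right) \left(-4\right)\right) \left(-28\right) = 26 \cdot 36 \left(-28\right) = 936 \left(-28\right) = -26208$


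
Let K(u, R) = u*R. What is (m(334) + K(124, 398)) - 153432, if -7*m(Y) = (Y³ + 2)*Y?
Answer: -12445470364/7 ≈ -1.7779e+9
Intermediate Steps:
K(u, R) = R*u
m(Y) = -Y*(2 + Y³)/7 (m(Y) = -(Y³ + 2)*Y/7 = -(2 + Y³)*Y/7 = -Y*(2 + Y³)/7)
(m(334) + K(124, 398)) - 153432 = (-⅐*334*(2 + 334³) + 398*124) - 153432 = (-⅐*334*(2 + 37259704) + 49352) - 153432 = (-⅐*334*37259706 + 49352) - 153432 = (-12444741804/7 + 49352) - 153432 = -12444396340/7 - 153432 = -12445470364/7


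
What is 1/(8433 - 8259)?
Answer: 1/174 ≈ 0.0057471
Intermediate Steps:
1/(8433 - 8259) = 1/174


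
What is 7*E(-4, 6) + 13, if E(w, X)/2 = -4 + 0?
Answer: -43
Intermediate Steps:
E(w, X) = -8 (E(w, X) = 2*(-4 + 0) = 2*(-4) = -8)
7*E(-4, 6) + 13 = 7*(-8) + 13 = -56 + 13 = -43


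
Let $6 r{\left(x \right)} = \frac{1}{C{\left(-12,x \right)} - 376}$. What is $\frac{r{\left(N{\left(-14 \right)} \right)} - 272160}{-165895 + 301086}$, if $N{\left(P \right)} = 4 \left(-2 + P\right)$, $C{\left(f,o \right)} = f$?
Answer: $- \frac{633588481}{314724648} \approx -2.0132$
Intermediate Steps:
$N{\left(P \right)} = -8 + 4 P$
$r{\left(x \right)} = - \frac{1}{2328}$ ($r{\left(x \right)} = \frac{1}{6 \left(-12 - 376\right)} = \frac{1}{6 \left(-388\right)} = \frac{1}{6} \left(- \frac{1}{388}\right) = - \frac{1}{2328}$)
$\frac{r{\left(N{\left(-14 \right)} \right)} - 272160}{-165895 + 301086} = \frac{- \frac{1}{2328} - 272160}{-165895 + 301086} = - \frac{633588481}{2328 \cdot 135191} = \left(- \frac{633588481}{2328}\right) \frac{1}{135191} = - \frac{633588481}{314724648}$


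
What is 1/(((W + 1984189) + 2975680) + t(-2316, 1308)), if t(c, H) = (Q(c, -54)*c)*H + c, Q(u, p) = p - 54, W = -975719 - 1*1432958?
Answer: 1/329716300 ≈ 3.0329e-9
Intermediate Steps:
W = -2408677 (W = -975719 - 1432958 = -2408677)
Q(u, p) = -54 + p
t(c, H) = c - 108*H*c (t(c, H) = ((-54 - 54)*c)*H + c = (-108*c)*H + c = -108*H*c + c = c - 108*H*c)
1/(((W + 1984189) + 2975680) + t(-2316, 1308)) = 1/(((-2408677 + 1984189) + 2975680) - 2316*(1 - 108*1308)) = 1/((-424488 + 2975680) - 2316*(1 - 141264)) = 1/(2551192 - 2316*(-141263)) = 1/(2551192 + 327165108) = 1/329716300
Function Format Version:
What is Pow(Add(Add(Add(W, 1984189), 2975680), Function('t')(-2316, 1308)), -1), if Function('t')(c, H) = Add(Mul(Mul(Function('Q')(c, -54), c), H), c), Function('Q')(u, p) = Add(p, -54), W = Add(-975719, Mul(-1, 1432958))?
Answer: Rational(1, 329716300) ≈ 3.0329e-9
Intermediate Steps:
W = -2408677 (W = Add(-975719, -1432958) = -2408677)
Function('Q')(u, p) = Add(-54, p)
Function('t')(c, H) = Add(c, Mul(-108, H, c)) (Function('t')(c, H) = Add(Mul(Mul(Add(-54, -54), c), H), c) = Add(Mul(Mul(-108, c), H), c) = Add(Mul(-108, H, c), c) = Add(c, Mul(-108, H, c)))
Pow(Add(Add(Add(W, 1984189), 2975680), Function('t')(-2316, 1308)), -1) = Pow(Add(Add(Add(-2408677, 1984189), 2975680), Mul(-2316, Add(1, Mul(-108, 1308)))), -1) = Pow(Add(Add(-424488, 2975680), Mul(-2316, Add(1, -141264))), -1) = Pow(Add(2551192, Mul(-2316, -141263)), -1) = Pow(Add(2551192, 327165108), -1) = Pow(329716300, -1) = Rational(1, 329716300)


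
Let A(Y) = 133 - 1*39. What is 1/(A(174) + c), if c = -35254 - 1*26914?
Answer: -1/62074 ≈ -1.6110e-5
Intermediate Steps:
A(Y) = 94 (A(Y) = 133 - 39 = 94)
c = -62168 (c = -35254 - 26914 = -62168)
1/(A(174) + c) = 1/(94 - 62168) = 1/(-62074) = -1/62074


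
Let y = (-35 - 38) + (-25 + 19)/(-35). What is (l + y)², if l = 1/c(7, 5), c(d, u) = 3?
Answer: 57942544/11025 ≈ 5255.6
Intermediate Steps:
l = ⅓ (l = 1/3 = ⅓ ≈ 0.33333)
y = -2549/35 (y = -73 - 6*(-1/35) = -73 + 6/35 = -2549/35 ≈ -72.829)
(l + y)² = (⅓ - 2549/35)² = (-7612/105)² = 57942544/11025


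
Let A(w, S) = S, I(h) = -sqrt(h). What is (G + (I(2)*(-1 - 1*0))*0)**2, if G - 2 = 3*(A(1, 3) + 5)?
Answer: 676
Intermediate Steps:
G = 26 (G = 2 + 3*(3 + 5) = 2 + 3*8 = 2 + 24 = 26)
(G + (I(2)*(-1 - 1*0))*0)**2 = (26 + ((-sqrt(2))*(-1 - 1*0))*0)**2 = (26 + ((-sqrt(2))*(-1 + 0))*0)**2 = (26 + (-sqrt(2)*(-1))*0)**2 = (26 + sqrt(2)*0)**2 = (26 + 0)**2 = 26**2 = 676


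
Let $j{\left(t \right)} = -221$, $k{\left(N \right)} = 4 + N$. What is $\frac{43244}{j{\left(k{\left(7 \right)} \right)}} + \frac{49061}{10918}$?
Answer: $- \frac{461295511}{2412878} \approx -191.18$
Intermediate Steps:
$\frac{43244}{j{\left(k{\left(7 \right)} \right)}} + \frac{49061}{10918} = \frac{43244}{-221} + \frac{49061}{10918} = 43244 \left(- \frac{1}{221}\right) + 49061 \cdot \frac{1}{10918} = - \frac{43244}{221} + \frac{49061}{10918} = - \frac{461295511}{2412878}$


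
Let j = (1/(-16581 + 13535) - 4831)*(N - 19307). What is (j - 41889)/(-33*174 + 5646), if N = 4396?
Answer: -219291155903/292416 ≈ -7.4993e+5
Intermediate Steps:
j = 219418749797/3046 (j = (1/(-16581 + 13535) - 4831)*(4396 - 19307) = (1/(-3046) - 4831)*(-14911) = (-1/3046 - 4831)*(-14911) = -14715227/3046*(-14911) = 219418749797/3046 ≈ 7.2035e+7)
(j - 41889)/(-33*174 + 5646) = (219418749797/3046 - 41889)/(-33*174 + 5646) = 219291155903/(3046*(-5742 + 5646)) = (219291155903/3046)/(-96) = (219291155903/3046)*(-1/96) = -219291155903/292416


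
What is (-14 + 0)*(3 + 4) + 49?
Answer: -49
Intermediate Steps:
(-14 + 0)*(3 + 4) + 49 = -14*7 + 49 = -98 + 49 = -49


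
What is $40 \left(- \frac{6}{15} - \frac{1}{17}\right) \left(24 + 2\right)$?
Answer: $- \frac{8112}{17} \approx -477.18$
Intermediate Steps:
$40 \left(- \frac{6}{15} - \frac{1}{17}\right) \left(24 + 2\right) = 40 \left(\left(-6\right) \frac{1}{15} - \frac{1}{17}\right) 26 = 40 \left(- \frac{2}{5} - \frac{1}{17}\right) 26 = 40 \left(- \frac{39}{85}\right) 26 = \left(- \frac{312}{17}\right) 26 = - \frac{8112}{17}$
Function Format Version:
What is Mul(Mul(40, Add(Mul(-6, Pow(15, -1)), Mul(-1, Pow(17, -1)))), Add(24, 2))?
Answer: Rational(-8112, 17) ≈ -477.18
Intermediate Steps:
Mul(Mul(40, Add(Mul(-6, Pow(15, -1)), Mul(-1, Pow(17, -1)))), Add(24, 2)) = Mul(Mul(40, Add(Mul(-6, Rational(1, 15)), Mul(-1, Rational(1, 17)))), 26) = Mul(Mul(40, Add(Rational(-2, 5), Rational(-1, 17))), 26) = Mul(Mul(40, Rational(-39, 85)), 26) = Mul(Rational(-312, 17), 26) = Rational(-8112, 17)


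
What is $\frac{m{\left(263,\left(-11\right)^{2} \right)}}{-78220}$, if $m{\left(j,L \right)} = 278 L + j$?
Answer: $- \frac{33901}{78220} \approx -0.43341$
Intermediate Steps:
$m{\left(j,L \right)} = j + 278 L$
$\frac{m{\left(263,\left(-11\right)^{2} \right)}}{-78220} = \frac{263 + 278 \left(-11\right)^{2}}{-78220} = \left(263 + 278 \cdot 121\right) \left(- \frac{1}{78220}\right) = \left(263 + 33638\right) \left(- \frac{1}{78220}\right) = 33901 \left(- \frac{1}{78220}\right) = - \frac{33901}{78220}$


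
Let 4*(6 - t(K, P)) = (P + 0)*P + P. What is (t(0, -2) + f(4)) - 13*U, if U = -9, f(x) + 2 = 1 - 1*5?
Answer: 233/2 ≈ 116.50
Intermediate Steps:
f(x) = -6 (f(x) = -2 + (1 - 1*5) = -2 + (1 - 5) = -2 - 4 = -6)
t(K, P) = 6 - P/4 - P²/4 (t(K, P) = 6 - ((P + 0)*P + P)/4 = 6 - (P*P + P)/4 = 6 - (P² + P)/4 = 6 - (P + P²)/4 = 6 + (-P/4 - P²/4) = 6 - P/4 - P²/4)
(t(0, -2) + f(4)) - 13*U = ((6 - ¼*(-2) - ¼*(-2)²) - 6) - 13*(-9) = ((6 + ½ - ¼*4) - 6) + 117 = ((6 + ½ - 1) - 6) + 117 = (11/2 - 6) + 117 = -½ + 117 = 233/2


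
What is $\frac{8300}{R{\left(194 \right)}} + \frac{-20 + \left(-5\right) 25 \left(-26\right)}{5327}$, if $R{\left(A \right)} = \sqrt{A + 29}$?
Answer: $\frac{3230}{5327} + \frac{8300 \sqrt{223}}{223} \approx 556.42$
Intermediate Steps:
$R{\left(A \right)} = \sqrt{29 + A}$
$\frac{8300}{R{\left(194 \right)}} + \frac{-20 + \left(-5\right) 25 \left(-26\right)}{5327} = \frac{8300}{\sqrt{29 + 194}} + \frac{-20 + \left(-5\right) 25 \left(-26\right)}{5327} = \frac{8300}{\sqrt{223}} + \left(-20 - -3250\right) \frac{1}{5327} = 8300 \frac{\sqrt{223}}{223} + \left(-20 + 3250\right) \frac{1}{5327} = \frac{8300 \sqrt{223}}{223} + 3230 \cdot \frac{1}{5327} = \frac{8300 \sqrt{223}}{223} + \frac{3230}{5327} = \frac{3230}{5327} + \frac{8300 \sqrt{223}}{223}$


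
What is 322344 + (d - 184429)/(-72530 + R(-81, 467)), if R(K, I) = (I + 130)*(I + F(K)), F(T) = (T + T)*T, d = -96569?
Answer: 2591678680434/8040103 ≈ 3.2234e+5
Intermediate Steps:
F(T) = 2*T² (F(T) = (2*T)*T = 2*T²)
R(K, I) = (130 + I)*(I + 2*K²) (R(K, I) = (I + 130)*(I + 2*K²) = (130 + I)*(I + 2*K²))
322344 + (d - 184429)/(-72530 + R(-81, 467)) = 322344 + (-96569 - 184429)/(-72530 + (467² + 130*467 + 260*(-81)² + 2*467*(-81)²)) = 322344 - 280998/(-72530 + (218089 + 60710 + 260*6561 + 2*467*6561)) = 322344 - 280998/(-72530 + (218089 + 60710 + 1705860 + 6127974)) = 322344 - 280998/(-72530 + 8112633) = 322344 - 280998/8040103 = 2591678680434/8040103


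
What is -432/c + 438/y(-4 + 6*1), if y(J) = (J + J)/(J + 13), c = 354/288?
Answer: 152343/118 ≈ 1291.0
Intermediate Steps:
c = 59/48 (c = 354*(1/288) = 59/48 ≈ 1.2292)
y(J) = 2*J/(13 + J) (y(J) = (2*J)/(13 + J) = 2*J/(13 + J))
-432/c + 438/y(-4 + 6*1) = -432/59/48 + 438/((2*(-4 + 6*1)/(13 + (-4 + 6*1)))) = -432*48/59 + 438/((2*(-4 + 6)/(13 + (-4 + 6)))) = -20736/59 + 438/((2*2/(13 + 2))) = -20736/59 + 438/((2*2/15)) = -20736/59 + 438/((2*2*(1/15))) = -20736/59 + 438/(4/15) = -20736/59 + 438*(15/4) = -20736/59 + 3285/2 = 152343/118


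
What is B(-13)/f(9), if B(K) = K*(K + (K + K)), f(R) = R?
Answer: 169/3 ≈ 56.333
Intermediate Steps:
B(K) = 3*K**2 (B(K) = K*(K + 2*K) = K*(3*K) = 3*K**2)
B(-13)/f(9) = (3*(-13)**2)/9 = (3*169)*(1/9) = 507*(1/9) = 169/3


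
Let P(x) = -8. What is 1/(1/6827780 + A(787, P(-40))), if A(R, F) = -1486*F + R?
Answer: 6827780/86542111501 ≈ 7.8895e-5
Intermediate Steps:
A(R, F) = R - 1486*F
1/(1/6827780 + A(787, P(-40))) = 1/(1/6827780 + (787 - 1486*(-8))) = 1/(1/6827780 + (787 + 11888)) = 1/(1/6827780 + 12675) = 1/(86542111501/6827780) = 6827780/86542111501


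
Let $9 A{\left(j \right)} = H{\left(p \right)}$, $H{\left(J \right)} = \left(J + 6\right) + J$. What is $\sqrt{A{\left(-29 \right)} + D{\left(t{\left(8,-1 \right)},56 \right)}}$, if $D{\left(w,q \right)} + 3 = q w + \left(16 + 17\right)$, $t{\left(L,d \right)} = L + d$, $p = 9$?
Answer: $\frac{7 \sqrt{78}}{3} \approx 20.607$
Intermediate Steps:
$H{\left(J \right)} = 6 + 2 J$ ($H{\left(J \right)} = \left(6 + J\right) + J = 6 + 2 J$)
$A{\left(j \right)} = \frac{8}{3}$ ($A{\left(j \right)} = \frac{6 + 2 \cdot 9}{9} = \frac{6 + 18}{9} = \frac{1}{9} \cdot 24 = \frac{8}{3}$)
$D{\left(w,q \right)} = 30 + q w$ ($D{\left(w,q \right)} = -3 + \left(q w + \left(16 + 17\right)\right) = -3 + \left(q w + 33\right) = -3 + \left(33 + q w\right) = 30 + q w$)
$\sqrt{A{\left(-29 \right)} + D{\left(t{\left(8,-1 \right)},56 \right)}} = \sqrt{\frac{8}{3} + \left(30 + 56 \left(8 - 1\right)\right)} = \sqrt{\frac{8}{3} + \left(30 + 56 \cdot 7\right)} = \sqrt{\frac{8}{3} + \left(30 + 392\right)} = \sqrt{\frac{8}{3} + 422} = \sqrt{\frac{1274}{3}} = \frac{7 \sqrt{78}}{3}$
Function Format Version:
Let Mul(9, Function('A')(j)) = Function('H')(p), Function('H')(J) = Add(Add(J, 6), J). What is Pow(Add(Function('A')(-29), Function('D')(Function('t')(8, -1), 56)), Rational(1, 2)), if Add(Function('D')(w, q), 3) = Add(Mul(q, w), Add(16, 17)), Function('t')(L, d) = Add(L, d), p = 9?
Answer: Mul(Rational(7, 3), Pow(78, Rational(1, 2))) ≈ 20.607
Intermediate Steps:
Function('H')(J) = Add(6, Mul(2, J)) (Function('H')(J) = Add(Add(6, J), J) = Add(6, Mul(2, J)))
Function('A')(j) = Rational(8, 3) (Function('A')(j) = Mul(Rational(1, 9), Add(6, Mul(2, 9))) = Mul(Rational(1, 9), Add(6, 18)) = Mul(Rational(1, 9), 24) = Rational(8, 3))
Function('D')(w, q) = Add(30, Mul(q, w)) (Function('D')(w, q) = Add(-3, Add(Mul(q, w), Add(16, 17))) = Add(-3, Add(Mul(q, w), 33)) = Add(-3, Add(33, Mul(q, w))) = Add(30, Mul(q, w)))
Pow(Add(Function('A')(-29), Function('D')(Function('t')(8, -1), 56)), Rational(1, 2)) = Pow(Add(Rational(8, 3), Add(30, Mul(56, Add(8, -1)))), Rational(1, 2)) = Pow(Add(Rational(8, 3), Add(30, Mul(56, 7))), Rational(1, 2)) = Pow(Add(Rational(8, 3), Add(30, 392)), Rational(1, 2)) = Pow(Add(Rational(8, 3), 422), Rational(1, 2)) = Pow(Rational(1274, 3), Rational(1, 2)) = Mul(Rational(7, 3), Pow(78, Rational(1, 2)))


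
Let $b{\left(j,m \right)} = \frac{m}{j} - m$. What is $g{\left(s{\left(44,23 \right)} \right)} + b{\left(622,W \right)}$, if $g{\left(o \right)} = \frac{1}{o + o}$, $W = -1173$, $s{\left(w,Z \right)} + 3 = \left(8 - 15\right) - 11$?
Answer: $\frac{7648391}{6531} \approx 1171.1$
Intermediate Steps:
$s{\left(w,Z \right)} = -21$ ($s{\left(w,Z \right)} = -3 + \left(\left(8 - 15\right) - 11\right) = -3 - 18 = -21$)
$b{\left(j,m \right)} = - m + \frac{m}{j}$
$g{\left(o \right)} = \frac{1}{2 o}$
$g{\left(s{\left(44,23 \right)} \right)} + b{\left(622,W \right)} = \frac{1}{2 \left(-21\right)} - \left(-1173 + \frac{1173}{622}\right) = \frac{1}{2} \left(- \frac{1}{21}\right) + \left(1173 - \frac{1173}{622}\right) = - \frac{1}{42} + \left(1173 - \frac{1173}{622}\right) = - \frac{1}{42} + \frac{728433}{622} = \frac{7648391}{6531}$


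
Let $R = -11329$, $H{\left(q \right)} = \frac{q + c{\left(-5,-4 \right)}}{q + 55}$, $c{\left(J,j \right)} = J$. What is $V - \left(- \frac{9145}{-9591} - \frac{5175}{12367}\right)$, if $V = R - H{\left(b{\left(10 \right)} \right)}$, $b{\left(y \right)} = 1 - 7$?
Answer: $- \frac{65845759820380}{5811982953} \approx -11329.0$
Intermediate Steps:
$b{\left(y \right)} = -6$ ($b{\left(y \right)} = 1 - 7 = -6$)
$H{\left(q \right)} = \frac{-5 + q}{55 + q}$ ($H{\left(q \right)} = \frac{q - 5}{q + 55} = \frac{-5 + q}{55 + q}$)
$V = - \frac{555110}{49}$ ($V = -11329 - \frac{-5 - 6}{55 - 6} = -11329 - \frac{1}{49} \left(-11\right) = -11329 - - \frac{11}{49} = -11329 + \frac{11}{49} = - \frac{555110}{49} \approx -11329.0$)
$V - \left(- \frac{9145}{-9591} - \frac{5175}{12367}\right) = - \frac{555110}{49} - \left(- \frac{9145}{-9591} - \frac{5175}{12367}\right) = - \frac{555110}{49} - \left(\left(-9145\right) \left(- \frac{1}{9591}\right) - \frac{5175}{12367}\right) = - \frac{555110}{49} - \left(\frac{9145}{9591} - \frac{5175}{12367}\right) = - \frac{555110}{49} - \frac{63462790}{118611897} = - \frac{65845759820380}{5811982953}$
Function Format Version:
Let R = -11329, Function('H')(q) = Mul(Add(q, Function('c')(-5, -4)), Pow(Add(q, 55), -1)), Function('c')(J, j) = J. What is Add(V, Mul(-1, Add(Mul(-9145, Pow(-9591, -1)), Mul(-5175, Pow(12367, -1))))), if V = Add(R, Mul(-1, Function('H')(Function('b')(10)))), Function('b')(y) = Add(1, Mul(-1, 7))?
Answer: Rational(-65845759820380, 5811982953) ≈ -11329.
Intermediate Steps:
Function('b')(y) = -6 (Function('b')(y) = Add(1, -7) = -6)
Function('H')(q) = Mul(Pow(Add(55, q), -1), Add(-5, q)) (Function('H')(q) = Mul(Add(q, -5), Pow(Add(q, 55), -1)) = Mul(Add(-5, q), Pow(Add(55, q), -1)) = Mul(Pow(Add(55, q), -1), Add(-5, q)))
V = Rational(-555110, 49) (V = Add(-11329, Mul(-1, Mul(Pow(Add(55, -6), -1), Add(-5, -6)))) = Add(-11329, Mul(-1, Mul(Pow(49, -1), -11))) = Add(-11329, Mul(-1, Mul(Rational(1, 49), -11))) = Add(-11329, Mul(-1, Rational(-11, 49))) = Add(-11329, Rational(11, 49)) = Rational(-555110, 49) ≈ -11329.)
Add(V, Mul(-1, Add(Mul(-9145, Pow(-9591, -1)), Mul(-5175, Pow(12367, -1))))) = Add(Rational(-555110, 49), Mul(-1, Add(Mul(-9145, Pow(-9591, -1)), Mul(-5175, Pow(12367, -1))))) = Add(Rational(-555110, 49), Mul(-1, Add(Mul(-9145, Rational(-1, 9591)), Mul(-5175, Rational(1, 12367))))) = Add(Rational(-555110, 49), Mul(-1, Add(Rational(9145, 9591), Rational(-5175, 12367)))) = Add(Rational(-555110, 49), Mul(-1, Rational(63462790, 118611897))) = Add(Rational(-555110, 49), Rational(-63462790, 118611897)) = Rational(-65845759820380, 5811982953)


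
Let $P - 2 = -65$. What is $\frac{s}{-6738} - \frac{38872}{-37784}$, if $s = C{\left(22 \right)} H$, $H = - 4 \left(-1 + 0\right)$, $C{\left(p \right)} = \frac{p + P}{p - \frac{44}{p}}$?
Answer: $\frac{163893353}{159117870} \approx 1.03$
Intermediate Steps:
$P = -63$ ($P = 2 - 65 = -63$)
$C{\left(p \right)} = \frac{-63 + p}{p - \frac{44}{p}}$ ($C{\left(p \right)} = \frac{p - 63}{p - \frac{44}{p}} = \frac{-63 + p}{p - \frac{44}{p}}$)
$H = 4$ ($H = \left(-4\right) \left(-1\right) = 4$)
$s = - \frac{41}{5}$ ($s = \frac{22 \left(-63 + 22\right)}{-44 + 22^{2}} \cdot 4 = 22 \frac{1}{-44 + 484} \left(-41\right) 4 = 22 \cdot \frac{1}{440} \left(-41\right) 4 = \left(- \frac{41}{20}\right) 4 = - \frac{41}{5} \approx -8.2$)
$\frac{s}{-6738} - \frac{38872}{-37784} = - \frac{41}{5 \left(-6738\right)} - \frac{38872}{-37784} = \left(- \frac{41}{5}\right) \left(- \frac{1}{6738}\right) - - \frac{4859}{4723} = \frac{41}{33690} + \frac{4859}{4723} = \frac{163893353}{159117870}$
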